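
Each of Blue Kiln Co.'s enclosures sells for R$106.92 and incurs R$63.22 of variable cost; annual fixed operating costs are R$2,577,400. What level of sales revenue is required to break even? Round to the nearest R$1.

R$6,306,078

Contribution margin per unit = R$106.92 − R$63.22 = R$43.70, a CM ratio of R$43.70 ÷ R$106.92 = 0.4087.
Break-even revenue = fixed costs × price ÷ CM = R$2,577,400 × R$106.92 ÷ R$43.70 = R$6,306,078.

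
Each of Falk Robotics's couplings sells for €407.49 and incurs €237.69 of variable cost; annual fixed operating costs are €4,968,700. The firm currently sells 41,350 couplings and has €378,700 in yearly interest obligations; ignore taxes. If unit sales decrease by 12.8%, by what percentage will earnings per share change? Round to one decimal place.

-53.7%

Total contribution margin = 41,350 × €169.80 = €7,021,230.00.
EBIT = €7,021,230.00 − €4,968,700 = €2,052,530.00.
Interest = €378,700.00, so EBIT − I = €1,673,830.00.
DCL = total CM / (EBIT − I) = €7,021,230.00 / €1,673,830.00 = 4.1947.
EPS therefore changes by 4.1947 × (-12.8%) = -53.7%.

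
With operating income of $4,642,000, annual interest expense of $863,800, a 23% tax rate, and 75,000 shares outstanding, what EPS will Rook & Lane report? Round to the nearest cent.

$38.79

Interest = $863,800.00, so EBT = $4,642,000 − $863,800.00 = $3,778,200.00.
Net income = $3,778,200.00 × (1 − 0.23) = $2,909,214.00.
EPS = $2,909,214.00 ÷ 75,000 = $38.79.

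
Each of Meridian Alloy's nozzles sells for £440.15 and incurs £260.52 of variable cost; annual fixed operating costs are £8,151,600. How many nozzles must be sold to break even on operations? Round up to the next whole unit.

45,380 nozzles

Each unit contributes £440.15 − £260.52 = £179.63.
Break-even volume = fixed costs ÷ CM per unit = £8,151,600 ÷ £179.63 = 45,379.95, so 45,380 nozzles.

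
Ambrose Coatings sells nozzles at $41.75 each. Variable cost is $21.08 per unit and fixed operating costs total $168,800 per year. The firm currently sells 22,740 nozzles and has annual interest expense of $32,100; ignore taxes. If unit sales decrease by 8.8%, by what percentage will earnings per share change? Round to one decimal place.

At 22,740 units, contribution = 22,740 × $20.67 = $470,035.80.
Subtracting fixed costs: EBIT = $470,035.80 − $168,800 = $301,235.80.
Interest = $32,100.00, so EBIT − I = $269,135.80.
DCL = total CM / (EBIT − I) = $470,035.80 / $269,135.80 = 1.7465.
EPS therefore changes by 1.7465 × (-8.8%) = -15.4%.

-15.4%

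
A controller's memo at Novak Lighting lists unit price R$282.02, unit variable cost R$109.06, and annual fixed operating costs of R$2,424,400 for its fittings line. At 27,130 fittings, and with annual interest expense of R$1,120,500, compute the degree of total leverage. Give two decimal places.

4.09

Total contribution margin = 27,130 × R$172.96 = R$4,692,404.80.
Subtracting fixed costs: EBIT = R$4,692,404.80 − R$2,424,400 = R$2,268,004.80. Interest = R$1,120,500.00.
DOL = R$4,692,404.80 ÷ R$2,268,004.80 = 2.0690; DFL = R$2,268,004.80 ÷ R$1,147,504.80 = 1.9765.
Combined leverage = 2.0690 × 1.9765 = 4.0894.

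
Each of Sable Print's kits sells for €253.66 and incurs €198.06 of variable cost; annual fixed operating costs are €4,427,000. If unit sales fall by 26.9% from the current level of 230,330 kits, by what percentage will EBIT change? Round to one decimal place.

-41.1%

At 230,330 units, contribution = 230,330 × €55.60 = €12,806,348.00.
EBIT = €12,806,348.00 − €4,427,000 = €8,379,348.00.
Degree of operating leverage = €12,806,348.00 / €8,379,348.00 = 1.5283.
%ΔEBIT = DOL × %ΔSales = 1.5283 × -26.9% = -41.1%.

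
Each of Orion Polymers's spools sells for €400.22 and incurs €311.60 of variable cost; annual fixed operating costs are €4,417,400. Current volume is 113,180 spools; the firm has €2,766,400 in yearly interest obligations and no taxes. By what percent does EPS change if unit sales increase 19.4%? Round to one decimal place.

+68.4%

Contribution at this volume is 113,180 × €88.62 = €10,030,011.60.
Operating income = contribution − fixed costs = €10,030,011.60 − €4,417,400 = €5,612,611.60.
Interest = €2,766,400.00, so EBIT − I = €2,846,211.60.
DCL = total CM / (EBIT − I) = €10,030,011.60 / €2,846,211.60 = 3.5240.
EPS therefore changes by 3.5240 × (+19.4%) = +68.4%.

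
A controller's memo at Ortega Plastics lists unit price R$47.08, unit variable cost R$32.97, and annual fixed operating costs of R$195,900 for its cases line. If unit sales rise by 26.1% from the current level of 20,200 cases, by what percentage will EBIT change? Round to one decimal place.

Contribution at this volume is 20,200 × R$14.11 = R$285,022.00.
Operating income = contribution − fixed costs = R$285,022.00 − R$195,900 = R$89,122.00.
Degree of operating leverage = R$285,022.00 / R$89,122.00 = 3.1981.
So EBIT moves 3.1981 × (+26.1%) = +83.5%.

+83.5%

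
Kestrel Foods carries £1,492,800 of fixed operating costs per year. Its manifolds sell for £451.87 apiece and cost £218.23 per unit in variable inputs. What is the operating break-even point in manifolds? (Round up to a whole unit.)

Contribution margin per unit = £451.87 − £218.23 = £233.64.
Break-even Q = £1,492,800 / £233.64 = 6,389.32 → 6,390 manifolds.

6,390 manifolds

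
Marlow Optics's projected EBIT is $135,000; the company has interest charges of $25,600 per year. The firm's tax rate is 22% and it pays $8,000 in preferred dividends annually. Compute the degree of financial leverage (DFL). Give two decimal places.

1.36

Interest = $25,600.00.
Pre-tax preferred-dividend burden = $8,000 ÷ (1 − 0.22) = $10,256.41.
DFL = EBIT ÷ [EBIT − I − D_p/(1−t)] = $135,000 ÷ [$135,000 − $25,600.00 − $10,256.41] = $135,000 ÷ $99,143.59 = 1.3617.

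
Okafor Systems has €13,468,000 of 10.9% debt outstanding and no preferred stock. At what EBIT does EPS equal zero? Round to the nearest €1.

Annual interest = 10.9% × €13,468,000 = €1,468,012.00.
With no preferred dividends, EPS = 0 when EBIT exactly covers interest, so the financial break-even EBIT is €1,468,012.00.

€1,468,012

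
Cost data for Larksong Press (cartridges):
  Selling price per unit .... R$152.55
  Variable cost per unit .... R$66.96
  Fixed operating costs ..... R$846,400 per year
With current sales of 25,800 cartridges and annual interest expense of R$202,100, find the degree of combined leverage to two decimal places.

Contribution at this volume is 25,800 × R$85.59 = R$2,208,222.00.
Operating income = contribution − fixed costs = R$2,208,222.00 − R$846,400 = R$1,361,822.00. Interest = R$202,100.00, so EBIT − I = R$1,159,722.00.
DCL = contribution ÷ (EBIT − I) = R$2,208,222.00 ÷ R$1,159,722.00 = 1.9041.

1.90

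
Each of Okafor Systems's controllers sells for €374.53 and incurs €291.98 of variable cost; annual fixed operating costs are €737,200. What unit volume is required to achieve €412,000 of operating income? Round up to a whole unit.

Unit CM = price − variable cost = €374.53 − €291.98 = €82.55.
Required volume = (fixed costs + target profit) ÷ CM = (€737,200 + €412,000) ÷ €82.55 = 13,921.26, so 13,922 controllers.

13,922 controllers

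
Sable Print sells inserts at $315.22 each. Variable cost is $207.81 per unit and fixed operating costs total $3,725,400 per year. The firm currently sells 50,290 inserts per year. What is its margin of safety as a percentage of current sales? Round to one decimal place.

Each unit contributes $315.22 − $207.81 = $107.41. Break-even units = $3,725,400 ÷ $107.41 = 34,683.92; break-even revenue = 34,683.92 × $315.22 = $10,933,065.71.
Actual sales revenue = 50,290 × $315.22 = $15,852,413.80.
Margin of safety = ($15,852,413.80 − $10,933,065.71) ÷ $15,852,413.80 = 31.0%.

31.0%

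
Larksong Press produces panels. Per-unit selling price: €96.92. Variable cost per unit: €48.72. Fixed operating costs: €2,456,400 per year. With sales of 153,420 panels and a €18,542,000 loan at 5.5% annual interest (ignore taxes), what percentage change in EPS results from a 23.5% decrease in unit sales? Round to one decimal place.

Total contribution margin = 153,420 × €48.20 = €7,394,844.00.
EBIT = €7,394,844.00 − €2,456,400 = €4,938,444.00.
Interest = €1,019,810.00, so EBIT − I = €3,918,634.00.
DCL = total CM / (EBIT − I) = €7,394,844.00 / €3,918,634.00 = 1.8871.
EPS therefore changes by 1.8871 × (-23.5%) = -44.3%.

-44.3%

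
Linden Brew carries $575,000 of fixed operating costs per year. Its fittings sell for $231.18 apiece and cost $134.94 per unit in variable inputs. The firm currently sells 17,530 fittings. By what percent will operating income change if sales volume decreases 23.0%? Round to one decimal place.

-34.9%

Contribution at this volume is 17,530 × $96.24 = $1,687,087.20.
Subtracting fixed costs: EBIT = $1,687,087.20 − $575,000 = $1,112,087.20.
Degree of operating leverage = $1,687,087.20 / $1,112,087.20 = 1.5170.
So EBIT moves 1.5170 × (-23.0%) = -34.9%.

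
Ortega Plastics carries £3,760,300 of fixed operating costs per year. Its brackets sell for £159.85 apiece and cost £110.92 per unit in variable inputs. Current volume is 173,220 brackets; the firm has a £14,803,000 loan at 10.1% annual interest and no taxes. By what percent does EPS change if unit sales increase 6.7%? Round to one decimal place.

Contribution at this volume is 173,220 × £48.93 = £8,475,654.60.
Subtracting fixed costs: EBIT = £8,475,654.60 − £3,760,300 = £4,715,354.60.
Interest = £1,495,103.00, so EBIT − I = £3,220,251.60.
DCL = total CM / (EBIT − I) = £8,475,654.60 / £3,220,251.60 = 2.6320.
EPS therefore changes by 2.6320 × (+6.7%) = +17.6%.

+17.6%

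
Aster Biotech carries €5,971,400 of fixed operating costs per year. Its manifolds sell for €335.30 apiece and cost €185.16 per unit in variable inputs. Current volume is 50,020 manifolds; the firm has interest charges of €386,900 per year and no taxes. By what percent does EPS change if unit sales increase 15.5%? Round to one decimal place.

+101.1%

At 50,020 units, contribution = 50,020 × €150.14 = €7,510,002.80.
EBIT = €7,510,002.80 − €5,971,400 = €1,538,602.80.
Interest = €386,900.00, so EBIT − I = €1,151,702.80.
DCL = total CM / (EBIT − I) = €7,510,002.80 / €1,151,702.80 = 6.5208.
%ΔEPS = DCL × %ΔSales = 6.5208 × +15.5% = +101.1%.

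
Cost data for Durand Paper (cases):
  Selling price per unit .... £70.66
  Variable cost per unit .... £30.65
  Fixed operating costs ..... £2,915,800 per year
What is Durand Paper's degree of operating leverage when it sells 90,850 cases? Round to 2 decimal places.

5.05

Total contribution margin = 90,850 × £40.01 = £3,634,908.50.
Operating income = contribution − fixed costs = £3,634,908.50 − £2,915,800 = £719,108.50.
DOL = contribution ÷ EBIT = £3,634,908.50 ÷ £719,108.50 = 5.0547.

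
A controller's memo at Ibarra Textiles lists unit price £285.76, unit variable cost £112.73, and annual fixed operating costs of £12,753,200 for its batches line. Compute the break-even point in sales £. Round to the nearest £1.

£21,061,980

Contribution margin per unit = £285.76 − £112.73 = £173.03, a CM ratio of £173.03 ÷ £285.76 = 0.6055.
Break-even revenue = fixed costs × price ÷ CM = £12,753,200 × £285.76 ÷ £173.03 = £21,061,980.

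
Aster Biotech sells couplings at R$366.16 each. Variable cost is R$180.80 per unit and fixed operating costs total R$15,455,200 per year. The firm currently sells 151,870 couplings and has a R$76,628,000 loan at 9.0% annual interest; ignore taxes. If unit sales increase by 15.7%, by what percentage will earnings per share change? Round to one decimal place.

+76.2%

Total contribution margin = 151,870 × R$185.36 = R$28,150,623.20.
Operating income = contribution − fixed costs = R$28,150,623.20 − R$15,455,200 = R$12,695,423.20.
After interest of R$6,896,520.00, pre-tax earnings = R$5,798,903.20.
Degree of combined leverage = contribution ÷ (EBIT − I) = R$28,150,623.20 ÷ R$5,798,903.20 = 4.8545.
EPS therefore changes by 4.8545 × (+15.7%) = +76.2%.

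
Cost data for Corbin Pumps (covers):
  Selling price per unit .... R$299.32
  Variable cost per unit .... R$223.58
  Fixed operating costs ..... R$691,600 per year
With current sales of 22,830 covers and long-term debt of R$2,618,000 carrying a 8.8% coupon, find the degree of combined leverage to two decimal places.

2.14

At 22,830 units, contribution = 22,830 × R$75.74 = R$1,729,144.20.
Subtracting fixed costs: EBIT = R$1,729,144.20 − R$691,600 = R$1,037,544.20. Interest = R$230,384.00, so EBIT − I = R$807,160.20.
Degree of total leverage = total CM / (EBIT − interest) = R$1,729,144.20 / R$807,160.20 = 2.1423.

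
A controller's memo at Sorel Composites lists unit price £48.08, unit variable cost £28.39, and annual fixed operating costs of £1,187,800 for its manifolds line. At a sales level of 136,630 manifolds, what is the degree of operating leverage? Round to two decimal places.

Contribution at this volume is 136,630 × £19.69 = £2,690,244.70.
Subtracting fixed costs: EBIT = £2,690,244.70 − £1,187,800 = £1,502,444.70.
So DOL = total CM / EBIT = £2,690,244.70 / £1,502,444.70 = 1.7906.

1.79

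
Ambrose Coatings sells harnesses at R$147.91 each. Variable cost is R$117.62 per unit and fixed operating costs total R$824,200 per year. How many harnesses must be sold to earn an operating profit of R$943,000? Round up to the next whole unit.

Each unit contributes R$147.91 − R$117.62 = R$30.29.
Need Q such that Q × R$30.29 − R$824,200 = R$943,000, i.e. Q = R$1,767,200 / R$30.29 = 58,342.69 → 58,343.

58,343 harnesses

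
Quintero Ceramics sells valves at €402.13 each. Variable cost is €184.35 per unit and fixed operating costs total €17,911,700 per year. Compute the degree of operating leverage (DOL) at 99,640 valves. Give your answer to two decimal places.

Total contribution margin = 99,640 × €217.78 = €21,699,599.20.
EBIT = €21,699,599.20 − €17,911,700 = €3,787,899.20.
Degree of operating leverage = €21,699,599.20 / €3,787,899.20 = 5.7287.

5.73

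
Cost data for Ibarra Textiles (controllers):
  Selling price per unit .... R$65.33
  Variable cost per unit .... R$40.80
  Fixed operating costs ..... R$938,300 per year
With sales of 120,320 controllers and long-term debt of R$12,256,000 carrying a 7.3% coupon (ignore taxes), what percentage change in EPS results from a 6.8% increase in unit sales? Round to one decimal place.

+17.9%

At 120,320 units, contribution = 120,320 × R$24.53 = R$2,951,449.60.
Operating income = contribution − fixed costs = R$2,951,449.60 − R$938,300 = R$2,013,149.60.
After interest of R$894,688.00, pre-tax earnings = R$1,118,461.60.
DCL = total CM / (EBIT − I) = R$2,951,449.60 / R$1,118,461.60 = 2.6388.
EPS therefore changes by 2.6388 × (+6.8%) = +17.9%.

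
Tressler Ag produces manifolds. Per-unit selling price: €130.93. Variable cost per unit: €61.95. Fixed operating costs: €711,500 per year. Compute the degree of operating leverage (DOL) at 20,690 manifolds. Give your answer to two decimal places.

1.99

At 20,690 units, contribution = 20,690 × €68.98 = €1,427,196.20.
Subtracting fixed costs: EBIT = €1,427,196.20 − €711,500 = €715,696.20.
Degree of operating leverage = €1,427,196.20 / €715,696.20 = 1.9941.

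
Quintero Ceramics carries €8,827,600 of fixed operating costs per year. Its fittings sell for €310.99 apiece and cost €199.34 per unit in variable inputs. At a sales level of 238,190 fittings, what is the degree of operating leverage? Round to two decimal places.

At 238,190 units, contribution = 238,190 × €111.65 = €26,593,913.50.
EBIT = €26,593,913.50 − €8,827,600 = €17,766,313.50.
Degree of operating leverage = €26,593,913.50 / €17,766,313.50 = 1.4969.

1.50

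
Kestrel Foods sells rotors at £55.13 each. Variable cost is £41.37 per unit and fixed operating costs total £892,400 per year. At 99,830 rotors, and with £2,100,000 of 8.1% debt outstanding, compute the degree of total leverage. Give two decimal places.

Contribution at this volume is 99,830 × £13.76 = £1,373,660.80.
Subtracting fixed costs: EBIT = £1,373,660.80 − £892,400 = £481,260.80. Interest = £170,100.00.
DOL = £1,373,660.80 ÷ £481,260.80 = 2.8543; DFL = £481,260.80 ÷ £311,160.80 = 1.5467.
Combined leverage = 2.8543 × 1.5467 = 4.4147.

4.41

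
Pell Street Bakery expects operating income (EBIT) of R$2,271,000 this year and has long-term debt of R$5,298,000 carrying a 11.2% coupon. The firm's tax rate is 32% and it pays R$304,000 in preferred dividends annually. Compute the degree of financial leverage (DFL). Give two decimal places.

Interest = R$593,376.00.
Pre-tax preferred-dividend burden = R$304,000 ÷ (1 − 0.32) = R$447,058.82.
DFL = EBIT ÷ [EBIT − I − D_p/(1−t)] = R$2,271,000 ÷ [R$2,271,000 − R$593,376.00 − R$447,058.82] = R$2,271,000 ÷ R$1,230,565.18 = 1.8455.

1.85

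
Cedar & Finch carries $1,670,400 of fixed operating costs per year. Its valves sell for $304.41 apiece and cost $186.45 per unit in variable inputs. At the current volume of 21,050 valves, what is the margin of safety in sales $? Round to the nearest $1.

$2,097,162

Unit CM = price − variable cost = $304.41 − $186.45 = $117.96. Break-even units = $1,670,400 ÷ $117.96 = 14,160.73; break-even revenue = 14,160.73 × $304.41 = $4,310,668.57.
Current sales = 21,050 × $304.41 = $6,407,830.50.
Margin of safety = $6,407,830.50 − $4,310,668.57 = $2,097,162.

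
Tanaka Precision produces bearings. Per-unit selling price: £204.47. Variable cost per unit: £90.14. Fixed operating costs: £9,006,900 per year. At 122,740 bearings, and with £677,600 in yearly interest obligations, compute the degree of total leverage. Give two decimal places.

Contribution at this volume is 122,740 × £114.33 = £14,032,864.20.
EBIT = £14,032,864.20 − £9,006,900 = £5,025,964.20. Interest = £677,600.00.
DOL = £14,032,864.20 ÷ £5,025,964.20 = 2.7921; DFL = £5,025,964.20 ÷ £4,348,364.20 = 1.1558.
DCL = DOL × DFL = 2.7921 × 1.1558 = 3.2271.

3.23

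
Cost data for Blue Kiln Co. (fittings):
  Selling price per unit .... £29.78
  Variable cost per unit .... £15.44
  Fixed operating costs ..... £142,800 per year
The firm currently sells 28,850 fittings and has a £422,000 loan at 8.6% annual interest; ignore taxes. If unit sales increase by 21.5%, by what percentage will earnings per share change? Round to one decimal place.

Contribution at this volume is 28,850 × £14.34 = £413,709.00.
Operating income = contribution − fixed costs = £413,709.00 − £142,800 = £270,909.00.
Interest = £36,292.00, so EBIT − I = £234,617.00.
DCL = total CM / (EBIT − I) = £413,709.00 / £234,617.00 = 1.7633.
EPS therefore changes by 1.7633 × (+21.5%) = +37.9%.

+37.9%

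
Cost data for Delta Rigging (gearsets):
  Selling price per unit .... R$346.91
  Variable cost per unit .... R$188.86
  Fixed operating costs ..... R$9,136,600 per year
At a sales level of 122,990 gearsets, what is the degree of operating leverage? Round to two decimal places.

1.89

At 122,990 units, contribution = 122,990 × R$158.05 = R$19,438,569.50.
Operating income = contribution − fixed costs = R$19,438,569.50 − R$9,136,600 = R$10,301,969.50.
Degree of operating leverage = R$19,438,569.50 / R$10,301,969.50 = 1.8869.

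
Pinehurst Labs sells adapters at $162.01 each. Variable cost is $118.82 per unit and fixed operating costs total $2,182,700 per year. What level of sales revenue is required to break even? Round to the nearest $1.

CM per unit = $162.01 − $118.82 = $43.19; CM ratio = $43.19 / $162.01 = 0.2666.
Break-even sales = FC ÷ CM ratio = $2,182,700 × $162.01 / $43.19 = $8,187,526.

$8,187,526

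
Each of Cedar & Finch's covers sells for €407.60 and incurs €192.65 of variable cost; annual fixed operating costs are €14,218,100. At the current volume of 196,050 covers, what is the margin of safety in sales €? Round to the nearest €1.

Unit CM = price − variable cost = €407.60 − €192.65 = €214.95. Break-even units = €14,218,100 ÷ €214.95 = 66,146.08; break-even revenue = 66,146.08 × €407.60 = €26,961,142.41.
Current sales = 196,050 × €407.60 = €79,909,980.00.
Margin of safety = €79,909,980.00 − €26,961,142.41 = €52,948,838.

€52,948,838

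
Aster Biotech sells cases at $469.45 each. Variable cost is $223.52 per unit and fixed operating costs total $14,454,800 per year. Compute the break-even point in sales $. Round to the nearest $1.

$27,592,428

CM per unit = $469.45 − $223.52 = $245.93; CM ratio = $245.93 / $469.45 = 0.5239.
Break-even revenue = fixed costs × price ÷ CM = $14,454,800 × $469.45 ÷ $245.93 = $27,592,428.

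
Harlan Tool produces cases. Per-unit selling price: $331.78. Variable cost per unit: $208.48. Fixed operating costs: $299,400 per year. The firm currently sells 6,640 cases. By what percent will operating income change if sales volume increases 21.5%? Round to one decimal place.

+33.9%

Total contribution margin = 6,640 × $123.30 = $818,712.00.
Operating income = contribution − fixed costs = $818,712.00 − $299,400 = $519,312.00.
So DOL = total CM / EBIT = $818,712.00 / $519,312.00 = 1.5765.
So EBIT moves 1.5765 × (+21.5%) = +33.9%.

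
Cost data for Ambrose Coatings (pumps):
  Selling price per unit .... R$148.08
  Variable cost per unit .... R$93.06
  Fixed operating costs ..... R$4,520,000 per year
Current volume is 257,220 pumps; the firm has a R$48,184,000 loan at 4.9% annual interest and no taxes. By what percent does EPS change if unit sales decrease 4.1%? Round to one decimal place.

At 257,220 units, contribution = 257,220 × R$55.02 = R$14,152,244.40.
Operating income = contribution − fixed costs = R$14,152,244.40 − R$4,520,000 = R$9,632,244.40.
Interest = R$2,361,016.00, so EBIT − I = R$7,271,228.40.
Degree of combined leverage = contribution ÷ (EBIT − I) = R$14,152,244.40 ÷ R$7,271,228.40 = 1.9463.
%ΔEPS = DCL × %ΔSales = 1.9463 × -4.1% = -8.0%.

-8.0%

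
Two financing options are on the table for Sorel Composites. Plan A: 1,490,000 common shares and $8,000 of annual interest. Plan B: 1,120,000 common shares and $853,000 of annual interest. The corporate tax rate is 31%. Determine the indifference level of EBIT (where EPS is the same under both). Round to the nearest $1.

Set EPS_A = EPS_B: (EBIT − $8,000)(1 − 0.31) ÷ 1,490,000 = (EBIT − $853,000)(1 − 0.31) ÷ 1,120,000.
Cancelling (1 − t) and cross-multiplying: 1,120,000·(EBIT − 8,000) = 1,490,000·(EBIT − 853,000).
Solving, EBIT = (853,000·1,490,000 − 8,000·1,120,000) / (1,490,000 − 1,120,000) = 1,262,010,000,000 / 370,000 = 3,410,837.84.

$3,410,838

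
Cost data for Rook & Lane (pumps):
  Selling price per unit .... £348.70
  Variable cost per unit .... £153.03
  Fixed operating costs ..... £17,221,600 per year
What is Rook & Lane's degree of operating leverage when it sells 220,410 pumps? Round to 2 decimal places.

1.66

Total contribution margin = 220,410 × £195.67 = £43,127,624.70.
Subtracting fixed costs: EBIT = £43,127,624.70 − £17,221,600 = £25,906,024.70.
So DOL = total CM / EBIT = £43,127,624.70 / £25,906,024.70 = 1.6648.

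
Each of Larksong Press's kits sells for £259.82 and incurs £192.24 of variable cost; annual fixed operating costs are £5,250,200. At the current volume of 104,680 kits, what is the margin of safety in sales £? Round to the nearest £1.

Contribution margin per unit = £259.82 − £192.24 = £67.58. Break-even units = £5,250,200 ÷ £67.58 = 77,688.67; break-even revenue = 77,688.67 × £259.82 = £20,185,069.01.
Current sales = 104,680 × £259.82 = £27,197,957.60.
Margin of safety = £27,197,957.60 − £20,185,069.01 = £7,012,889.

£7,012,889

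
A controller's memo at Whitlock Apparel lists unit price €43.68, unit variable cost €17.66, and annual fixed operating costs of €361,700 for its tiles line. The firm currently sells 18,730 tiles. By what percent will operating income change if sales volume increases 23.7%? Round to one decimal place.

Contribution at this volume is 18,730 × €26.02 = €487,354.60.
EBIT = €487,354.60 − €361,700 = €125,654.60.
So DOL = total CM / EBIT = €487,354.60 / €125,654.60 = 3.8785.
Operating income changes by 3.8785 × +23.7% = +91.9%.

+91.9%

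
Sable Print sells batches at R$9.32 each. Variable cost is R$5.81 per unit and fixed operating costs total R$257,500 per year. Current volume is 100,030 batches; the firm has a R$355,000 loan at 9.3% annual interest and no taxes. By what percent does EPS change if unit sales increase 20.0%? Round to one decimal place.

Total contribution margin = 100,030 × R$3.51 = R$351,105.30.
Subtracting fixed costs: EBIT = R$351,105.30 − R$257,500 = R$93,605.30.
After interest of R$33,015.00, pre-tax earnings = R$60,590.30.
DCL = total CM / (EBIT − I) = R$351,105.30 / R$60,590.30 = 5.7947.
%ΔEPS = DCL × %ΔSales = 5.7947 × +20.0% = +115.9%.

+115.9%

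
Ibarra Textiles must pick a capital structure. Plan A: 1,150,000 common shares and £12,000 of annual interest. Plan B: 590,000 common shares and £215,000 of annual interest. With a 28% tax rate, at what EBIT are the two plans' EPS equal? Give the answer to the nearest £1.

£428,875

Set EPS_A = EPS_B: (EBIT − £12,000)(1 − 0.28) ÷ 1,150,000 = (EBIT − £215,000)(1 − 0.28) ÷ 590,000.
Cancelling (1 − t) and cross-multiplying: 590,000·(EBIT − 12,000) = 1,150,000·(EBIT − 215,000).
Solving, EBIT = (215,000·1,150,000 − 12,000·590,000) / (1,150,000 − 590,000) = 240,170,000,000 / 560,000 = 428,875.00.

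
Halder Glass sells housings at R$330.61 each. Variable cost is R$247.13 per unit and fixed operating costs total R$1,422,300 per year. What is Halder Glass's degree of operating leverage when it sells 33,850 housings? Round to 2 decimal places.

Contribution at this volume is 33,850 × R$83.48 = R$2,825,798.00.
EBIT = R$2,825,798.00 − R$1,422,300 = R$1,403,498.00.
So DOL = total CM / EBIT = R$2,825,798.00 / R$1,403,498.00 = 2.0134.

2.01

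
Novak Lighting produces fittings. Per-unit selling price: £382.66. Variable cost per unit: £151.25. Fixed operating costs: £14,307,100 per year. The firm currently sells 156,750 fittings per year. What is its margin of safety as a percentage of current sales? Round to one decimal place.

Each unit contributes £382.66 − £151.25 = £231.41. Break-even units = £14,307,100 ÷ £231.41 = 61,825.76; break-even revenue = 61,825.76 × £382.66 = £23,658,246.77.
Current sales = 156,750 × £382.66 = £59,981,955.00.
Margin of safety = (£59,981,955.00 − £23,658,246.77) ÷ £59,981,955.00 = 60.6%.

60.6%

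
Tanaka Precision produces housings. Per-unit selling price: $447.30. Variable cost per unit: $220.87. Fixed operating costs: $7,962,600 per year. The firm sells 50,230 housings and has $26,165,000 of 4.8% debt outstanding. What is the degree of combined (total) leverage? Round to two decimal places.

At 50,230 units, contribution = 50,230 × $226.43 = $11,373,578.90.
EBIT = $11,373,578.90 − $7,962,600 = $3,410,978.90. Interest = $1,255,920.00.
DOL = $11,373,578.90 ÷ $3,410,978.90 = 3.3344; DFL = $3,410,978.90 ÷ $2,155,058.90 = 1.5828.
Combined leverage = 3.3344 × 1.5828 = 5.2777.

5.28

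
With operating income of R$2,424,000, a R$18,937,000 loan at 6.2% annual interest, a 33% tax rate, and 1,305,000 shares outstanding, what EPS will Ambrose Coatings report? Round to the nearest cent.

Interest = R$1,174,094.00, so EBT = R$2,424,000 − R$1,174,094.00 = R$1,249,906.00.
Net income = R$1,249,906.00 × (1 − 0.33) = R$837,437.02.
EPS = R$837,437.02 ÷ 1,305,000 = R$0.64.

R$0.64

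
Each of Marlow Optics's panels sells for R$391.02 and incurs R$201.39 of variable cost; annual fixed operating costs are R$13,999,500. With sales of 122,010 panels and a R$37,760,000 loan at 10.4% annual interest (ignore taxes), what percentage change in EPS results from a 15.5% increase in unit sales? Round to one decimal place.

Contribution at this volume is 122,010 × R$189.63 = R$23,136,756.30.
EBIT = R$23,136,756.30 − R$13,999,500 = R$9,137,256.30.
After interest of R$3,927,040.00, pre-tax earnings = R$5,210,216.30.
Degree of combined leverage = contribution ÷ (EBIT − I) = R$23,136,756.30 ÷ R$5,210,216.30 = 4.4407.
%ΔEPS = DCL × %ΔSales = 4.4407 × +15.5% = +68.8%.

+68.8%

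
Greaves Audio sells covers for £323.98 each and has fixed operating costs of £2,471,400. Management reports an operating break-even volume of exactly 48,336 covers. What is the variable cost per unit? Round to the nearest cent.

Contribution per unit must be FC / Q = £2,471,400 / 48,336 = £51.1296.
Variable cost per unit = £323.98 − £51.1296 = £272.85.

£272.85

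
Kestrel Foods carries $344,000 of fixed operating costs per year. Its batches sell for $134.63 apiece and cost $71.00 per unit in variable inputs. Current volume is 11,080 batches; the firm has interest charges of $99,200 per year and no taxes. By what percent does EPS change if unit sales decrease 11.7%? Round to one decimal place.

Total contribution margin = 11,080 × $63.63 = $705,020.40.
Subtracting fixed costs: EBIT = $705,020.40 − $344,000 = $361,020.40.
After interest of $99,200.00, pre-tax earnings = $261,820.40.
Degree of combined leverage = contribution ÷ (EBIT − I) = $705,020.40 ÷ $261,820.40 = 2.6928.
EPS therefore changes by 2.6928 × (-11.7%) = -31.5%.

-31.5%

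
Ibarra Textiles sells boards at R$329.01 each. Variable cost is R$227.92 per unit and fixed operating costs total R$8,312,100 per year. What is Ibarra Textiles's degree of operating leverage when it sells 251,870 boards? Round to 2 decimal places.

1.48

Total contribution margin = 251,870 × R$101.09 = R$25,461,538.30.
Operating income = contribution − fixed costs = R$25,461,538.30 − R$8,312,100 = R$17,149,438.30.
So DOL = total CM / EBIT = R$25,461,538.30 / R$17,149,438.30 = 1.4847.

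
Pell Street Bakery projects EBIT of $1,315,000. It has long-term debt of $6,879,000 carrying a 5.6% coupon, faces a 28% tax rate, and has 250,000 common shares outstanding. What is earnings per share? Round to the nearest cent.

Interest = $385,224.00, so EBT = $1,315,000 − $385,224.00 = $929,776.00.
Net income = $929,776.00 × (1 − 0.28) = $669,438.72.
Per share: $669,438.72 / 250,000 shares = $2.68.

$2.68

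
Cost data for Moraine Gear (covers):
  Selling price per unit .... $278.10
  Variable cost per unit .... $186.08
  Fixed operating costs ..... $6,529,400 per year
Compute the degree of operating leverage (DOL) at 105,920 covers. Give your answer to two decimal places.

Total contribution margin = 105,920 × $92.02 = $9,746,758.40.
Operating income = contribution − fixed costs = $9,746,758.40 − $6,529,400 = $3,217,358.40.
DOL = contribution ÷ EBIT = $9,746,758.40 ÷ $3,217,358.40 = 3.0294.

3.03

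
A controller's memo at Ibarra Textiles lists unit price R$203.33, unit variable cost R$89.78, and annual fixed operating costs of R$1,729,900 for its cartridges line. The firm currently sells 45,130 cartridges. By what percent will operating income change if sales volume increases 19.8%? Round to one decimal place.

+29.9%

Contribution at this volume is 45,130 × R$113.55 = R$5,124,511.50.
EBIT = R$5,124,511.50 − R$1,729,900 = R$3,394,611.50.
Degree of operating leverage = R$5,124,511.50 / R$3,394,611.50 = 1.5096.
%ΔEBIT = DOL × %ΔSales = 1.5096 × +19.8% = +29.9%.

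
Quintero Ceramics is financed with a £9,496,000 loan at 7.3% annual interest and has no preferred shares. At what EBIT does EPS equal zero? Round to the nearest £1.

£693,208

Annual interest = 7.3% × £9,496,000 = £693,208.00.
Without preferred stock the financial break-even is simply EBIT = interest = £693,208.00.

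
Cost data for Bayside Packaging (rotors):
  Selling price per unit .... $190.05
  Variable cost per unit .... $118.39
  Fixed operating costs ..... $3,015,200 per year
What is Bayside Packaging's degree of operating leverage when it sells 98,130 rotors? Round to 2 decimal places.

1.75

At 98,130 units, contribution = 98,130 × $71.66 = $7,031,995.80.
EBIT = $7,031,995.80 − $3,015,200 = $4,016,795.80.
DOL = contribution ÷ EBIT = $7,031,995.80 ÷ $4,016,795.80 = 1.7506.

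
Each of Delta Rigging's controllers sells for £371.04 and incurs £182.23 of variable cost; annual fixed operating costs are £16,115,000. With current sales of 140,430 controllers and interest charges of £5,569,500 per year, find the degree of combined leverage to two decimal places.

Total contribution margin = 140,430 × £188.81 = £26,514,588.30.
EBIT = £26,514,588.30 − £16,115,000 = £10,399,588.30. Interest = £5,569,500.00.
DOL = £26,514,588.30 ÷ £10,399,588.30 = 2.5496; DFL = £10,399,588.30 ÷ £4,830,088.30 = 2.1531.
DCL = DOL × DFL = 2.5496 × 2.1531 = 5.4895.

5.49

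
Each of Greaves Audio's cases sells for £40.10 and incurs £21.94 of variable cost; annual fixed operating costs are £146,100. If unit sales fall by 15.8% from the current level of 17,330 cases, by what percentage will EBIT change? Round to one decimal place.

-29.5%

Contribution at this volume is 17,330 × £18.16 = £314,712.80.
Operating income = contribution − fixed costs = £314,712.80 − £146,100 = £168,612.80.
Degree of operating leverage = £314,712.80 / £168,612.80 = 1.8665.
%ΔEBIT = DOL × %ΔSales = 1.8665 × -15.8% = -29.5%.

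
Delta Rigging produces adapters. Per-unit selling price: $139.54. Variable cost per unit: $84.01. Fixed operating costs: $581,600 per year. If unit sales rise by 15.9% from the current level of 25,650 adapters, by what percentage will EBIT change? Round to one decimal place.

+26.9%

Total contribution margin = 25,650 × $55.53 = $1,424,344.50.
Operating income = contribution − fixed costs = $1,424,344.50 − $581,600 = $842,744.50.
Degree of operating leverage = $1,424,344.50 / $842,744.50 = 1.6901.
%ΔEBIT = DOL × %ΔSales = 1.6901 × +15.9% = +26.9%.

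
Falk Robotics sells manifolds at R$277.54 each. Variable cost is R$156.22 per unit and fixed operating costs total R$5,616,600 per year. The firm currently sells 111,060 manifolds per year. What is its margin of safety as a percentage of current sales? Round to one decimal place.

58.3%

Unit CM = price − variable cost = R$277.54 − R$156.22 = R$121.32. Break-even units = R$5,616,600 ÷ R$121.32 = 46,295.75; break-even revenue = 46,295.75 × R$277.54 = R$12,848,921.56.
Current sales = 111,060 × R$277.54 = R$30,823,592.40.
Margin of safety = (R$30,823,592.40 − R$12,848,921.56) ÷ R$30,823,592.40 = 58.3%.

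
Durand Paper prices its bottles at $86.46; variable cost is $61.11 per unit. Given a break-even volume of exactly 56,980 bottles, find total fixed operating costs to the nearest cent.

$1,444,443.00

Each unit contributes $86.46 − $61.11 = $25.35.
Fixed costs = break-even units × CM = 56,980 × $25.35 = $1,444,443.00.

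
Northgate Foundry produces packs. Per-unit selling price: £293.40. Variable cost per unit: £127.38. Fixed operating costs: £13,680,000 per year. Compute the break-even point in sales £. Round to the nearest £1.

£24,176,075

Contribution margin per unit = £293.40 − £127.38 = £166.02, a CM ratio of £166.02 ÷ £293.40 = 0.5658.
Break-even sales = FC ÷ CM ratio = £13,680,000 × £293.40 / £166.02 = £24,176,075.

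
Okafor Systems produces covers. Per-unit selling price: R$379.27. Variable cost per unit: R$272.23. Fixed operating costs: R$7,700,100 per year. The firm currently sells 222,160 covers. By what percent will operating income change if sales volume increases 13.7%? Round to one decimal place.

+20.3%

At 222,160 units, contribution = 222,160 × R$107.04 = R$23,780,006.40.
Operating income = contribution − fixed costs = R$23,780,006.40 − R$7,700,100 = R$16,079,906.40.
DOL = contribution ÷ EBIT = R$23,780,006.40 ÷ R$16,079,906.40 = 1.4789.
So EBIT moves 1.4789 × (+13.7%) = +20.3%.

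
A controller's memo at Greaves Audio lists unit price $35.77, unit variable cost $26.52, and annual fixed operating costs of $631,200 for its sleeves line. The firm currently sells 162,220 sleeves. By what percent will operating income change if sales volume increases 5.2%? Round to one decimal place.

At 162,220 units, contribution = 162,220 × $9.25 = $1,500,535.00.
Subtracting fixed costs: EBIT = $1,500,535.00 − $631,200 = $869,335.00.
DOL = contribution ÷ EBIT = $1,500,535.00 ÷ $869,335.00 = 1.7261.
%ΔEBIT = DOL × %ΔSales = 1.7261 × +5.2% = +9.0%.

+9.0%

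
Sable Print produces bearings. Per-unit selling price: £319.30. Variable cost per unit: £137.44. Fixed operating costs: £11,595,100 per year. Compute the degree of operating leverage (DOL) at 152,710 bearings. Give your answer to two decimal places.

1.72

Contribution at this volume is 152,710 × £181.86 = £27,771,840.60.
Subtracting fixed costs: EBIT = £27,771,840.60 − £11,595,100 = £16,176,740.60.
So DOL = total CM / EBIT = £27,771,840.60 / £16,176,740.60 = 1.7168.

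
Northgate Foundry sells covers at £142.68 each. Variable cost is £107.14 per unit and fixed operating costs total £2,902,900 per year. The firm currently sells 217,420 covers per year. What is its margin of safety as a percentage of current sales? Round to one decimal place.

62.4%

Unit CM = price − variable cost = £142.68 − £107.14 = £35.54. Break-even units = £2,902,900 ÷ £35.54 = 81,679.80; break-even revenue = 81,679.80 × £142.68 = £11,654,073.49.
Actual sales revenue = 217,420 × £142.68 = £31,021,485.60.
Margin of safety = (£31,021,485.60 − £11,654,073.49) ÷ £31,021,485.60 = 62.4%.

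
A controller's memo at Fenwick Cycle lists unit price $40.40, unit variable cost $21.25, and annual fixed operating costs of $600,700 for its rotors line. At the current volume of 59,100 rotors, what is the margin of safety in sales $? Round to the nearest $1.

$1,120,367

Unit CM = price − variable cost = $40.40 − $21.25 = $19.15. Break-even units = $600,700 ÷ $19.15 = 31,368.15; break-even revenue = 31,368.15 × $40.40 = $1,267,273.11.
Actual sales revenue = 59,100 × $40.40 = $2,387,640.00.
Margin of safety = $2,387,640.00 − $1,267,273.11 = $1,120,367.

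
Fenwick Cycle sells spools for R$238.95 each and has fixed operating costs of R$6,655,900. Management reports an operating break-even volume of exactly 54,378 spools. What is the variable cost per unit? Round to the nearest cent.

At break-even, FC = Q × (P − VC), so P − VC = R$6,655,900 ÷ 54,378 = R$122.4006.
Variable cost per unit = R$238.95 − R$122.4006 = R$116.55.

R$116.55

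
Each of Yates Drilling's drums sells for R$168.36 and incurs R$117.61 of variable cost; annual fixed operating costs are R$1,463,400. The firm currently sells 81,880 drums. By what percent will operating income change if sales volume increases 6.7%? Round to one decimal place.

+10.3%

Total contribution margin = 81,880 × R$50.75 = R$4,155,410.00.
Subtracting fixed costs: EBIT = R$4,155,410.00 − R$1,463,400 = R$2,692,010.00.
So DOL = total CM / EBIT = R$4,155,410.00 / R$2,692,010.00 = 1.5436.
Operating income changes by 1.5436 × +6.7% = +10.3%.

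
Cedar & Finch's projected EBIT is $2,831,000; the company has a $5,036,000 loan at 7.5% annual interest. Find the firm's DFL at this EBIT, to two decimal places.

1.15

Annual interest charges come to $377,700.00.
DFL = EBIT ÷ (EBIT − I) = $2,831,000 ÷ ($2,831,000 − $377,700.00) = $2,831,000 ÷ $2,453,300.00 = 1.1540.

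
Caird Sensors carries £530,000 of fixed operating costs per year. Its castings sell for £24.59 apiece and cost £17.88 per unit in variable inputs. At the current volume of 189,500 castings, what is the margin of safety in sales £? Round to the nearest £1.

Unit CM = price − variable cost = £24.59 − £17.88 = £6.71. Break-even units = £530,000 ÷ £6.71 = 78,986.59; break-even revenue = 78,986.59 × £24.59 = £1,942,280.18.
Actual sales revenue = 189,500 × £24.59 = £4,659,805.00.
Margin of safety = £4,659,805.00 − £1,942,280.18 = £2,717,525.

£2,717,525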